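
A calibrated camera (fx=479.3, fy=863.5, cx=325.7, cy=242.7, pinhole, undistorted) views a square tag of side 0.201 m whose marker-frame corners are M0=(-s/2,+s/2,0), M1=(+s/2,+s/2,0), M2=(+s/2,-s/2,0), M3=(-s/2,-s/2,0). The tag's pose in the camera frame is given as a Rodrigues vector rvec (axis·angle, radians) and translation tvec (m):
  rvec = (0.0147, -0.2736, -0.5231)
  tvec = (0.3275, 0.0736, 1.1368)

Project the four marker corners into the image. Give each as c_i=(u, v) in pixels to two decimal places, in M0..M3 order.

Intrinsics K: fx=479.3, fy=863.5, cx=325.7, cy=242.7
Marker side s = 0.201 m; corners in marker frame (Z=0):
  M0 = (-0.1005, +0.1005, 0)
  M1 = (+0.1005, +0.1005, 0)
  M2 = (+0.1005, -0.1005, 0)
  M3 = (-0.1005, -0.1005, 0)
rvec = (0.0147, -0.2736, -0.5231), |rvec| = θ = 0.59051 rad = 33.834°
Rodrigues: sinθ=0.55679, 1−cosθ=0.16935; R = I + sinθ·[k]× + (1−cosθ)·[k]×²:
    [+0.83076 +0.49127 -0.26171]
    [-0.49518 +0.86701 +0.05564]
    [+0.25424 +0.08337 +0.96354]
t = (0.3275, 0.0736, 1.1368) m
M0: Pc = R·M0+t = (+0.29338, +0.21050, +1.11963); u = 479.3·(+0.29338)/1.11963 + 325.7 = 451.2933, v = 863.5·(+0.21050)/1.11963 + 242.7 = 405.0455
M1: Pc = R·M1+t = (+0.46036, +0.11097, +1.17073); u = 479.3·(+0.46036)/1.17073 + 325.7 = 514.1744, v = 863.5·(+0.11097)/1.17073 + 242.7 = 324.5479
M2: Pc = R·M2+t = (+0.36162, -0.06330, +1.15397); u = 479.3·(+0.36162)/1.15397 + 325.7 = 475.8975, v = 863.5·(-0.06330)/1.15397 + 242.7 = 195.3339
M3: Pc = R·M3+t = (+0.19464, +0.03623, +1.10287); u = 479.3·(+0.19464)/1.10287 + 325.7 = 410.2874, v = 863.5·(+0.03623)/1.10287 + 242.7 = 271.0673

c0=(451.29, 405.05) c1=(514.17, 324.55) c2=(475.90, 195.33) c3=(410.29, 271.07)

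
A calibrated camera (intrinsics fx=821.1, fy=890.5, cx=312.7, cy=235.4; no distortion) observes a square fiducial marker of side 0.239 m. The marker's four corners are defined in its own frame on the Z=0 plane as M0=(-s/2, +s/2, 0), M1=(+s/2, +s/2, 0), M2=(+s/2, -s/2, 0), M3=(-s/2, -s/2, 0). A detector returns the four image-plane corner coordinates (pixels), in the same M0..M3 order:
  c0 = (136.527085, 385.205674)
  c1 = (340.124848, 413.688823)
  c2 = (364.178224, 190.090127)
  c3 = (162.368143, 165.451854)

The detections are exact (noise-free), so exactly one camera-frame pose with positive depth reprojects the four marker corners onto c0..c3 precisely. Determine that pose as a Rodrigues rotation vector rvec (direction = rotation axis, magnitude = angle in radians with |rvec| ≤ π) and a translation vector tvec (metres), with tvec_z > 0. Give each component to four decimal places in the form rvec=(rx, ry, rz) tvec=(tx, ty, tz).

Intrinsics K: fx=821.1, fy=890.5, cx=312.7, cy=235.4
Marker side s = 0.239 m; corners in marker frame (Z=0):
  M0 = (-0.1195, +0.1195, 0)
  M1 = (+0.1195, +0.1195, 0)
  M2 = (+0.1195, -0.1195, 0)
  M3 = (-0.1195, -0.1195, 0)
Detected image corners:
  c0 = (136.527085, 385.205674) px
  c1 = (340.124848, 413.688823) px
  c2 = (364.178224, 190.090127) px
  c3 = (162.368143, 165.451854) px
Planar DLT: solve 8×8 A·h = b for H (H[2,2]=1):
  H  [+831.26976 -115.73924 +250.05349]
  H  [+91.70637 +914.41590 +287.90431]
  H  [-0.06716 -0.04517 +1.00000]
B = K⁻¹H; ‖b₁‖=1.047116, ‖b₂‖=1.047116; λ = 2/(‖b₁‖+‖b₂‖) = 0.955004, sign → tz>0 ⇒ λ=+0.955004
r₁ = λ·B[:,0] = (+0.99126,+0.11530,-0.06414); r₂ = λ·B[:,1] = (-0.11819,+0.99205,-0.04313)
r₃ = r₁×r₂ = (+0.05865,+0.05034,+0.99701); SVD([r₁ r₂ r₃]) → R = UVᵀ:
  R  [+0.99126 -0.11819 +0.05865]
  R  [+0.11530 +0.99205 +0.05034]
  R  [-0.06414 -0.04313 +0.99701]
t = (-0.07286, +0.05631, +0.95500) m
tr R = 2.980320; θ = arccos((tr R − 1)/2) = 0.140401 rad = 8.044°
axis k = ((R−Rᵀ)₃₂, (R−Rᵀ)₁₃, (R−Rᵀ)₂₁) / (2 sinθ) = (-0.333966, +0.438733, +0.834254)
rvec = θ·k = (-0.046889, +0.061598, +0.117130)

rvec=(-0.0469, 0.0616, 0.1171) tvec=(-0.0729, 0.0563, 0.9550)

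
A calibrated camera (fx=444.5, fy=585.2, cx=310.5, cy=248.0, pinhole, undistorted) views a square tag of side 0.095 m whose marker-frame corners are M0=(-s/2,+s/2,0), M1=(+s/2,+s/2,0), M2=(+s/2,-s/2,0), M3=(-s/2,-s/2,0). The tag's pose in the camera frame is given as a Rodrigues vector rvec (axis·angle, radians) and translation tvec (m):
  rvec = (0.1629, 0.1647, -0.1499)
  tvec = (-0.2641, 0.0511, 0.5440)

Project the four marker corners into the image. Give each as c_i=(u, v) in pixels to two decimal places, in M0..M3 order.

c0=(69.90, 356.64) c1=(138.43, 346.17) c2=(120.95, 246.18) c3=(51.18, 259.97)

Intrinsics K: fx=444.5, fy=585.2, cx=310.5, cy=248.0
Marker side s = 0.095 m; corners in marker frame (Z=0):
  M0 = (-0.0475, +0.0475, 0)
  M1 = (+0.0475, +0.0475, 0)
  M2 = (+0.0475, -0.0475, 0)
  M3 = (-0.0475, -0.0475, 0)
rvec = (0.1629, 0.1647, -0.1499), |rvec| = θ = 0.27592 rad = 15.809°
Rodrigues: sinθ=0.27243, 1−cosθ=0.03783; R = I + sinθ·[k]× + (1−cosθ)·[k]×²:
    [+0.97536 +0.16134 +0.15049]
    [-0.13468 +0.97565 -0.17311]
    [-0.17475 +0.14857 +0.97334]
t = (-0.2641, 0.0511, 0.5440) m
M0: Pc = R·M0+t = (-0.30277, +0.10384, +0.55936); u = 444.5·(-0.30277)/0.55936 + 310.5 = 69.9035, v = 585.2·(+0.10384)/0.55936 + 248.0 = 356.6379
M1: Pc = R·M1+t = (-0.21011, +0.09105, +0.54276); u = 444.5·(-0.21011)/0.54276 + 310.5 = 138.4292, v = 585.2·(+0.09105)/0.54276 + 248.0 = 346.1662
M2: Pc = R·M2+t = (-0.22543, -0.00164, +0.52864); u = 444.5·(-0.22543)/0.52864 + 310.5 = 120.9476, v = 585.2·(-0.00164)/0.52864 + 248.0 = 246.1839
M3: Pc = R·M3+t = (-0.31809, +0.01115, +0.54524); u = 444.5·(-0.31809)/0.54524 + 310.5 = 51.1803, v = 585.2·(+0.01115)/0.54524 + 248.0 = 259.9710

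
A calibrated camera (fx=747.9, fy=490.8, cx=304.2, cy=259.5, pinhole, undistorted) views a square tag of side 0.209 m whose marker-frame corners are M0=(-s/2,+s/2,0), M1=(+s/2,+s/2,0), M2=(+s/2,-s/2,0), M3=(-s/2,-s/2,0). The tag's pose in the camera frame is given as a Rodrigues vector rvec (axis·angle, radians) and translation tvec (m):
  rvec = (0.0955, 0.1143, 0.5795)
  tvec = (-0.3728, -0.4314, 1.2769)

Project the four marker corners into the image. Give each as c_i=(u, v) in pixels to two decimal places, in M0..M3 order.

c0=(6.87, 107.52) c1=(104.30, 149.62) c2=(167.49, 79.38) c3=(67.27, 37.36)

Intrinsics K: fx=747.9, fy=490.8, cx=304.2, cy=259.5
Marker side s = 0.209 m; corners in marker frame (Z=0):
  M0 = (-0.1045, +0.1045, 0)
  M1 = (+0.1045, +0.1045, 0)
  M2 = (+0.1045, -0.1045, 0)
  M3 = (-0.1045, -0.1045, 0)
rvec = (0.0955, 0.1143, 0.5795), |rvec| = θ = 0.59834 rad = 34.282°
Rodrigues: sinθ=0.56327, 1−cosθ=0.17373; R = I + sinθ·[k]× + (1−cosθ)·[k]×²:
    [+0.83070 -0.54024 +0.13446]
    [+0.55083 +0.83261 -0.05776]
    [-0.08075 +0.12204 +0.98923]
t = (-0.3728, -0.4314, 1.2769) m
M0: Pc = R·M0+t = (-0.51606, -0.40195, +1.29809); u = 747.9·(-0.51606)/1.29809 + 304.2 = 6.8684, v = 490.8·(-0.40195)/1.29809 + 259.5 = 107.5238
M1: Pc = R·M1+t = (-0.34245, -0.28683, +1.28122); u = 747.9·(-0.34245)/1.28122 + 304.2 = 104.2992, v = 490.8·(-0.28683)/1.28122 + 259.5 = 149.6231
M2: Pc = R·M2+t = (-0.22954, -0.46085, +1.25571); u = 747.9·(-0.22954)/1.25571 + 304.2 = 167.4879, v = 490.8·(-0.46085)/1.25571 + 259.5 = 79.3760
M3: Pc = R·M3+t = (-0.40315, -0.57597, +1.27258); u = 747.9·(-0.40315)/1.27258 + 304.2 = 67.2662, v = 490.8·(-0.57597)/1.27258 + 259.5 = 37.3644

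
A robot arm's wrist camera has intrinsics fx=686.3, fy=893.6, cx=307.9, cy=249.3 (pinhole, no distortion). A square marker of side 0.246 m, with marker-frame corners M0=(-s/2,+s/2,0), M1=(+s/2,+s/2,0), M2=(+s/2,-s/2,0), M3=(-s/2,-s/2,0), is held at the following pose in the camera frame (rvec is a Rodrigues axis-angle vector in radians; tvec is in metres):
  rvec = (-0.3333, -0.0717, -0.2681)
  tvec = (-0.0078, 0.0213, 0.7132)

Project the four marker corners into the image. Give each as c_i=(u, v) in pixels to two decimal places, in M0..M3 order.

Intrinsics K: fx=686.3, fy=893.6, cx=307.9, cy=249.3
Marker side s = 0.246 m; corners in marker frame (Z=0):
  M0 = (-0.1230, +0.1230, 0)
  M1 = (+0.1230, +0.1230, 0)
  M2 = (+0.1230, -0.1230, 0)
  M3 = (-0.1230, -0.1230, 0)
rvec = (-0.3333, -0.0717, -0.2681), |rvec| = θ = 0.43371 rad = 24.850°
Rodrigues: sinθ=0.42024, 1−cosθ=0.09259; R = I + sinθ·[k]× + (1−cosθ)·[k]×²:
    [+0.96209 +0.27154 -0.02549]
    [-0.24801 +0.90994 +0.33241]
    [+0.11346 -0.31349 +0.94279]
t = (-0.0078, 0.0213, 0.7132) m
M0: Pc = R·M0+t = (-0.09274, +0.16373, +0.66069); u = 686.3·(-0.09274)/0.66069 + 307.9 = 211.5664, v = 893.6·(+0.16373)/0.66069 + 249.3 = 470.7478
M1: Pc = R·M1+t = (+0.14394, +0.10272, +0.68860); u = 686.3·(+0.14394)/0.68860 + 307.9 = 451.3561, v = 893.6·(+0.10272)/0.68860 + 249.3 = 382.5978
M2: Pc = R·M2+t = (+0.07714, -0.12113, +0.76571); u = 686.3·(+0.07714)/0.76571 + 307.9 = 377.0380, v = 893.6·(-0.12113)/0.76571 + 249.3 = 107.9416
M3: Pc = R·M3+t = (-0.15954, -0.06012, +0.73780); u = 686.3·(-0.15954)/0.73780 + 307.9 = 159.5006, v = 893.6·(-0.06012)/0.73780 + 249.3 = 176.4879

c0=(211.57, 470.75) c1=(451.36, 382.60) c2=(377.04, 107.94) c3=(159.50, 176.49)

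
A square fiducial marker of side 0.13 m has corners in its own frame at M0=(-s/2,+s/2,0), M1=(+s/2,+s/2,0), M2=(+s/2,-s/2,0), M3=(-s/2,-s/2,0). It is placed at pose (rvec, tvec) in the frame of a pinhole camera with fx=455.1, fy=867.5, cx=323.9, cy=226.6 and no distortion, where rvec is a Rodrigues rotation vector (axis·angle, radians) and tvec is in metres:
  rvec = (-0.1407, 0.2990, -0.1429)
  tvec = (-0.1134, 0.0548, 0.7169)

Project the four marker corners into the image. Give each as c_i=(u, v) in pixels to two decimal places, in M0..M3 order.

Intrinsics K: fx=455.1, fy=867.5, cx=323.9, cy=226.6
Marker side s = 0.13 m; corners in marker frame (Z=0):
  M0 = (-0.0650, +0.0650, 0)
  M1 = (+0.0650, +0.0650, 0)
  M2 = (+0.0650, -0.0650, 0)
  M3 = (-0.0650, -0.0650, 0)
rvec = (-0.1407, 0.2990, -0.1429), |rvec| = θ = 0.36002 rad = 20.628°
Rodrigues: sinθ=0.35230, 1−cosθ=0.06411; R = I + sinθ·[k]× + (1−cosθ)·[k]×²:
    [+0.94568 +0.11902 +0.30253]
    [-0.16064 +0.98011 +0.11655]
    [-0.28264 -0.15881 +0.94599]
t = (-0.1134, 0.0548, 0.7169) m
M0: Pc = R·M0+t = (-0.16713, +0.12895, +0.72495); u = 455.1·(-0.16713)/0.72495 + 323.9 = 218.9794, v = 867.5·(+0.12895)/0.72495 + 226.6 = 380.9047
M1: Pc = R·M1+t = (-0.04419, +0.10807, +0.68821); u = 455.1·(-0.04419)/0.68821 + 323.9 = 294.6750, v = 867.5·(+0.10807)/0.68821 + 226.6 = 362.8190
M2: Pc = R·M2+t = (-0.05967, -0.01935, +0.70885); u = 455.1·(-0.05967)/0.70885 + 323.9 = 285.5921, v = 867.5·(-0.01935)/0.70885 + 226.6 = 202.9209
M3: Pc = R·M3+t = (-0.18261, +0.00153, +0.74559); u = 455.1·(-0.18261)/0.74559 + 323.9 = 212.4401, v = 867.5·(+0.00153)/0.74559 + 226.6 = 228.3856

c0=(218.98, 380.90) c1=(294.68, 362.82) c2=(285.59, 202.92) c3=(212.44, 228.39)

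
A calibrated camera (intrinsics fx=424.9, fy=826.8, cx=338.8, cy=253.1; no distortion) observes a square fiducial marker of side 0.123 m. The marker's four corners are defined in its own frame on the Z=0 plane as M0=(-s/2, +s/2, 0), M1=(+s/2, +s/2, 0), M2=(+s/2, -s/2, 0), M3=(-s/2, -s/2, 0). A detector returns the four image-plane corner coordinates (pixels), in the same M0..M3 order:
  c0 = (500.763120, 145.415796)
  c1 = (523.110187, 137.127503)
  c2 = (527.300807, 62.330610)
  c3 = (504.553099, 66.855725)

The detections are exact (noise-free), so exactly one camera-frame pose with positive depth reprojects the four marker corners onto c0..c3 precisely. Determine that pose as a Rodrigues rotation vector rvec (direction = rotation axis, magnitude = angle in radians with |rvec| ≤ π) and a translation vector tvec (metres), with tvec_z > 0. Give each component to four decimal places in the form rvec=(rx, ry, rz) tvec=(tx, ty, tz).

Intrinsics K: fx=424.9, fy=826.8, cx=338.8, cy=253.1
Marker side s = 0.123 m; corners in marker frame (Z=0):
  M0 = (-0.0615, +0.0615, 0)
  M1 = (+0.0615, +0.0615, 0)
  M2 = (+0.0615, -0.0615, 0)
  M3 = (-0.0615, -0.0615, 0)
Detected image corners:
  c0 = (500.763120, 145.415796) px
  c1 = (523.110187, 137.127503) px
  c2 = (527.300807, 62.330610) px
  c3 = (504.553099, 66.855725) px
Planar DLT: solve 8×8 A·h = b for H (H[2,2]=1):
  H  [+397.72459 +79.70973 +514.19430]
  H  [-9.34459 +645.48023 +103.36494]
  H  [+0.41724 +0.21830 +1.00000]
B = K⁻¹H; ‖b₁‖=0.746626, ‖b₂‖=0.746626; λ = 2/(‖b₁‖+‖b₂‖) = 1.339359, sign → tz>0 ⇒ λ=+1.339359
r₁ = λ·B[:,0] = (+0.80810,-0.18621,+0.55884); r₂ = λ·B[:,1] = (+0.01812,+0.95613,+0.29239)
r₃ = r₁×r₂ = (-0.58877,-0.22615,+0.77602); SVD([r₁ r₂ r₃]) → R = UVᵀ:
  R  [+0.80810 +0.01812 -0.58877]
  R  [-0.18621 +0.95613 -0.22615]
  R  [+0.55884 +0.29239 +0.77602]
t = (+0.55287, -0.24256, +1.33936) m
tr R = 2.540251; θ = arccos((tr R − 1)/2) = 0.691759 rad = 39.635°
axis k = ((R−Rᵀ)₃₂, (R−Rᵀ)₁₃, (R−Rᵀ)₂₁) / (2 sinθ) = (+0.406446, -0.899528, -0.160160)
rvec = θ·k = (+0.281162, -0.622256, -0.110792)

rvec=(0.2812, -0.6223, -0.1108) tvec=(0.5529, -0.2426, 1.3394)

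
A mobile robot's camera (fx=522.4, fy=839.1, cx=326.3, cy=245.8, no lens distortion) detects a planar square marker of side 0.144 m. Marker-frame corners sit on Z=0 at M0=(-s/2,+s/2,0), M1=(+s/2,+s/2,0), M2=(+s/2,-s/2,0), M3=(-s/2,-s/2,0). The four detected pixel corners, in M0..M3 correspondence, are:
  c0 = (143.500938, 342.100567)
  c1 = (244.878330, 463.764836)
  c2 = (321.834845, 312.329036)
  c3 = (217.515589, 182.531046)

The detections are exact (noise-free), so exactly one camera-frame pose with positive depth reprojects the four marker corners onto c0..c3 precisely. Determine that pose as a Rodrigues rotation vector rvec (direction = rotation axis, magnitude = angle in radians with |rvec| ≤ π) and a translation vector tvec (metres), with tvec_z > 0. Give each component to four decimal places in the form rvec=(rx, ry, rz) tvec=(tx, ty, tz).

rvec=(0.1902, -0.0144, 0.6686) tvec=(-0.1059, 0.0568, 0.5844)

Intrinsics K: fx=522.4, fy=839.1, cx=326.3, cy=245.8
Marker side s = 0.144 m; corners in marker frame (Z=0):
  M0 = (-0.0720, +0.0720, 0)
  M1 = (+0.0720, +0.0720, 0)
  M2 = (+0.0720, -0.0720, 0)
  M3 = (-0.0720, -0.0720, 0)
Detected image corners:
  c0 = (143.500938, 342.100567) px
  c1 = (244.878330, 463.764836) px
  c2 = (321.834845, 312.329036) px
  c3 = (217.515589, 182.531046) px
Planar DLT: solve 8×8 A·h = b for H (H[2,2]=1):
  H  [+743.50326 -456.58152 +231.60983]
  H  [+913.89060 +1174.56439 +327.39144]
  H  [+0.12716 +0.29197 +1.00000]
B = K⁻¹H; ‖b₁‖=1.711276, ‖b₂‖=1.711276; λ = 2/(‖b₁‖+‖b₂‖) = 0.584359, sign → tz>0 ⇒ λ=+0.584359
r₁ = λ·B[:,0] = (+0.78527,+0.61468,+0.07431); r₂ = λ·B[:,1] = (-0.61730,+0.76800,+0.17062)
r₃ = r₁×r₂ = (+0.04780,-0.17985,+0.98253); SVD([r₁ r₂ r₃]) → R = UVᵀ:
  R  [+0.78527 -0.61730 +0.04780]
  R  [+0.61468 +0.76800 -0.17985]
  R  [+0.07431 +0.17062 +0.98253]
t = (-0.10592, +0.05682, +0.58436) m
tr R = 2.535804; θ = arccos((tr R − 1)/2) = 0.695237 rad = 39.834°
axis k = ((R−Rᵀ)₃₂, (R−Rᵀ)₁₃, (R−Rᵀ)₂₁) / (2 sinθ) = (+0.273560, -0.020690, +0.961632)
rvec = θ·k = (+0.190189, -0.014384, +0.668562)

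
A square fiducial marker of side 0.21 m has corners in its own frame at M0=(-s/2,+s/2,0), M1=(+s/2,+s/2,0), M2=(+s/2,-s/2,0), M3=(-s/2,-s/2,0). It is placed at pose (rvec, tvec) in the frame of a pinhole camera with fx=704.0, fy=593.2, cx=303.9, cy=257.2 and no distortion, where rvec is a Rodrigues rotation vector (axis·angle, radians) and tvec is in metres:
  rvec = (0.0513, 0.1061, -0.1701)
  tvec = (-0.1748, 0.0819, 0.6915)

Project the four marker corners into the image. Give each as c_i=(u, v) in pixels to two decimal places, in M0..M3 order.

Intrinsics K: fx=704.0, fy=593.2, cx=303.9, cy=257.2
Marker side s = 0.21 m; corners in marker frame (Z=0):
  M0 = (-0.1050, +0.1050, 0)
  M1 = (+0.1050, +0.1050, 0)
  M2 = (+0.1050, -0.1050, 0)
  M3 = (-0.1050, -0.1050, 0)
rvec = (0.0513, 0.1061, -0.1701), |rvec| = θ = 0.20694 rad = 11.857°
Rodrigues: sinθ=0.20546, 1−cosθ=0.02134; R = I + sinθ·[k]× + (1−cosθ)·[k]×²:
    [+0.97998 +0.17160 +0.10100]
    [-0.16618 +0.98427 -0.05993]
    [-0.10969 +0.04194 +0.99308]
t = (-0.1748, 0.0819, 0.6915) m
M0: Pc = R·M0+t = (-0.25968, +0.20270, +0.70742); u = 704.0·(-0.25968)/0.70742 + 303.9 = 45.4766, v = 593.2·(+0.20270)/0.70742 + 257.2 = 427.1694
M1: Pc = R·M1+t = (-0.05388, +0.16780, +0.68439); u = 704.0·(-0.05388)/0.68439 + 303.9 = 248.4713, v = 593.2·(+0.16780)/0.68439 + 257.2 = 402.6428
M2: Pc = R·M2+t = (-0.08992, -0.03890, +0.67558); u = 704.0·(-0.08992)/0.67558 + 303.9 = 210.1965, v = 593.2·(-0.03890)/0.67558 + 257.2 = 223.0458
M3: Pc = R·M3+t = (-0.29572, -0.00400, +0.69861); u = 704.0·(-0.29572)/0.69861 + 303.9 = 5.9045, v = 593.2·(-0.00400)/0.69861 + 257.2 = 253.8034

c0=(45.48, 427.17) c1=(248.47, 402.64) c2=(210.20, 223.05) c3=(5.90, 253.80)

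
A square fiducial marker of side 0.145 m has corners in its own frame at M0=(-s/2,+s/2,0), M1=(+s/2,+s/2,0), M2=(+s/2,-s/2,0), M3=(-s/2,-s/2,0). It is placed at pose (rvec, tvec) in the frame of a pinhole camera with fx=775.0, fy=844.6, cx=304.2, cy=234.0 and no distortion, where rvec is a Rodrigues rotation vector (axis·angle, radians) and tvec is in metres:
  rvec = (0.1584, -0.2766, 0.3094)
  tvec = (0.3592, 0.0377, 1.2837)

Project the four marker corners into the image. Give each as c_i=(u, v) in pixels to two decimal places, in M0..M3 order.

c0=(468.63, 291.00) c1=(541.67, 315.08) c2=(572.43, 227.26) c3=(499.48, 199.91)

Intrinsics K: fx=775.0, fy=844.6, cx=304.2, cy=234.0
Marker side s = 0.145 m; corners in marker frame (Z=0):
  M0 = (-0.0725, +0.0725, 0)
  M1 = (+0.0725, +0.0725, 0)
  M2 = (+0.0725, -0.0725, 0)
  M3 = (-0.0725, -0.0725, 0)
rvec = (0.1584, -0.2766, 0.3094), |rvec| = θ = 0.44421 rad = 25.452°
Rodrigues: sinθ=0.42975, 1−cosθ=0.09705; R = I + sinθ·[k]× + (1−cosθ)·[k]×²:
    [+0.91529 -0.32087 -0.24349]
    [+0.27778 +0.94058 -0.19533]
    [+0.29170 +0.11115 +0.95003]
t = (0.3592, 0.0377, 1.2837) m
M0: Pc = R·M0+t = (+0.26958, +0.08575, +1.27061); u = 775.0·(+0.26958)/1.27061 + 304.2 = 468.6274, v = 844.6·(+0.08575)/1.27061 + 234.0 = 291.0018
M1: Pc = R·M1+t = (+0.40230, +0.12603, +1.31291); u = 775.0·(+0.40230)/1.31291 + 304.2 = 541.6722, v = 844.6·(+0.12603)/1.31291 + 234.0 = 315.0762
M2: Pc = R·M2+t = (+0.44882, -0.01035, +1.29679); u = 775.0·(+0.44882)/1.29679 + 304.2 = 572.4292, v = 844.6·(-0.01035)/1.29679 + 234.0 = 227.2570
M3: Pc = R·M3+t = (+0.31610, -0.05063, +1.25449); u = 775.0·(+0.31610)/1.25449 + 304.2 = 499.4830, v = 844.6·(-0.05063)/1.25449 + 234.0 = 199.9125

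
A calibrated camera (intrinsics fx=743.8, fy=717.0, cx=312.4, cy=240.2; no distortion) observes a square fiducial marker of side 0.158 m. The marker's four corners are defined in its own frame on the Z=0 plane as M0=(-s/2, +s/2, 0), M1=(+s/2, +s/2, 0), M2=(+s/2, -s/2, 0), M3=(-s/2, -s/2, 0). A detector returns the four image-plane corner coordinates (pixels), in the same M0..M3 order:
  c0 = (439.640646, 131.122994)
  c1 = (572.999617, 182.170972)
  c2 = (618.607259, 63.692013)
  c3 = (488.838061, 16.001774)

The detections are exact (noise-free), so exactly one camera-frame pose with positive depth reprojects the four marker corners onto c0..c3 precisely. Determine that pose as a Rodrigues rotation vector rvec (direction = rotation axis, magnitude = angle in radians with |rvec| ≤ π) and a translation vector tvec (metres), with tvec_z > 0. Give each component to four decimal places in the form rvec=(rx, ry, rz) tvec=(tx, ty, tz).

Intrinsics K: fx=743.8, fy=717.0, cx=312.4, cy=240.2
Marker side s = 0.158 m; corners in marker frame (Z=0):
  M0 = (-0.0790, +0.0790, 0)
  M1 = (+0.0790, +0.0790, 0)
  M2 = (+0.0790, -0.0790, 0)
  M3 = (-0.0790, -0.0790, 0)
Detected image corners:
  c0 = (439.640646, 131.122994) px
  c1 = (572.999617, 182.170972) px
  c2 = (618.607259, 63.692013) px
  c3 = (488.838061, 16.001774) px
Planar DLT: solve 8×8 A·h = b for H (H[2,2]=1):
  H  [+782.38271 -409.68811 +529.91716]
  H  [+302.99948 +718.84816 +97.10864]
  H  [-0.09455 -0.20676 +1.00000]
B = K⁻¹H; ‖b₁‖=1.186112, ‖b₂‖=1.186112; λ = 2/(‖b₁‖+‖b₂‖) = 0.843091, sign → tz>0 ⇒ λ=+0.843091
r₁ = λ·B[:,0] = (+0.92031,+0.38299,-0.07972); r₂ = λ·B[:,1] = (-0.39116,+0.90366,-0.17432)
r₃ = r₁×r₂ = (+0.00528,+0.19161,+0.98146); SVD([r₁ r₂ r₃]) → R = UVᵀ:
  R  [+0.92031 -0.39116 +0.00528]
  R  [+0.38299 +0.90366 +0.19161]
  R  [-0.07972 -0.17432 +0.98146]
t = (+0.24655, -0.16826, +0.84309) m
tr R = 2.805425; θ = arccos((tr R − 1)/2) = 0.444763 rad = 25.483°
axis k = ((R−Rᵀ)₃₂, (R−Rᵀ)₁₃, (R−Rᵀ)₂₁) / (2 sinθ) = (-0.425253, +0.098774, +0.899668)
rvec = θ·k = (-0.189137, +0.043931, +0.400140)

rvec=(-0.1891, 0.0439, 0.4001) tvec=(0.2466, -0.1683, 0.8431)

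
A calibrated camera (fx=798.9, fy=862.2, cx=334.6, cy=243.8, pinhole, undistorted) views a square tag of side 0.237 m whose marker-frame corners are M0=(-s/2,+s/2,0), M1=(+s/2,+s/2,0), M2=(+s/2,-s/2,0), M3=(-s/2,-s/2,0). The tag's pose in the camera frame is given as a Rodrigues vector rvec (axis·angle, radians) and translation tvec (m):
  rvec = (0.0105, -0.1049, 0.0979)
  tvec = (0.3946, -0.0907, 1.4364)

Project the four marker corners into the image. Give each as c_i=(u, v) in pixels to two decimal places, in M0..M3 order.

Intrinsics K: fx=798.9, fy=862.2, cx=334.6, cy=243.8
Marker side s = 0.237 m; corners in marker frame (Z=0):
  M0 = (-0.1185, +0.1185, 0)
  M1 = (+0.1185, +0.1185, 0)
  M2 = (+0.1185, -0.1185, 0)
  M3 = (-0.1185, -0.1185, 0)
rvec = (0.0105, -0.1049, 0.0979), |rvec| = θ = 0.14387 rad = 8.243°
Rodrigues: sinθ=0.14337, 1−cosθ=0.01033; R = I + sinθ·[k]× + (1−cosθ)·[k]×²:
    [+0.98972 -0.09811 -0.10403]
    [+0.09701 +0.99516 -0.01559]
    [+0.10505 +0.00534 +0.99445]
t = (0.3946, -0.0907, 1.4364) m
M0: Pc = R·M0+t = (+0.26569, +0.01573, +1.42458); u = 798.9·(+0.26569)/1.42458 + 334.6 = 483.5985, v = 862.2·(+0.01573)/1.42458 + 243.8 = 253.3206
M1: Pc = R·M1+t = (+0.50026, +0.03872, +1.44948); u = 798.9·(+0.50026)/1.44948 + 334.6 = 610.3224, v = 862.2·(+0.03872)/1.44948 + 243.8 = 266.8335
M2: Pc = R·M2+t = (+0.52351, -0.19713, +1.44822); u = 798.9·(+0.52351)/1.44822 + 334.6 = 623.3905, v = 862.2·(-0.19713)/1.44822 + 243.8 = 126.4377
M3: Pc = R·M3+t = (+0.28894, -0.22012, +1.42332); u = 798.9·(+0.28894)/1.42332 + 334.6 = 496.7825, v = 862.2·(-0.22012)/1.42332 + 243.8 = 110.4569

c0=(483.60, 253.32) c1=(610.32, 266.83) c2=(623.39, 126.44) c3=(496.78, 110.46)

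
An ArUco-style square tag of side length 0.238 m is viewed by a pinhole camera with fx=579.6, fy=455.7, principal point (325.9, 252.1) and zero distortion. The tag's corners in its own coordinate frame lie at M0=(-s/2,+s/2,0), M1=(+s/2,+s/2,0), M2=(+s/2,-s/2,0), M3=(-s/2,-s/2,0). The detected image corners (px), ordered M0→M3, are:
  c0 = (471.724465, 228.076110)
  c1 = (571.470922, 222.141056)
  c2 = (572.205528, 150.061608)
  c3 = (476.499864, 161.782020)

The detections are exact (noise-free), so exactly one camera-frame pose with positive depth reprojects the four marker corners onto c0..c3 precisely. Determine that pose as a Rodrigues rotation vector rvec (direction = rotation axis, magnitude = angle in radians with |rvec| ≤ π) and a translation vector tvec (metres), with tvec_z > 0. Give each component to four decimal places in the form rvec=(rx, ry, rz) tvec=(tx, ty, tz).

rvec=(-0.2981, 0.5756, 0.0403) tvec=(0.4861, -0.1971, 1.4454)

Intrinsics K: fx=579.6, fy=455.7, cx=325.9, cy=252.1
Marker side s = 0.238 m; corners in marker frame (Z=0):
  M0 = (-0.1190, +0.1190, 0)
  M1 = (+0.1190, +0.1190, 0)
  M2 = (+0.1190, -0.1190, 0)
  M3 = (-0.1190, -0.1190, 0)
Detected image corners:
  c0 = (471.724465, 228.076110) px
  c1 = (571.470922, 222.141056) px
  c2 = (572.205528, 150.061608) px
  c3 = (476.499864, 161.782020) px
Planar DLT: solve 8×8 A·h = b for H (H[2,2]=1):
  H  [+214.38640 -108.33834 +520.82572]
  H  [-108.77391 +255.04670 +189.95340]
  H  [-0.37486 -0.18430 +1.00000]
B = K⁻¹H; ‖b₁‖=0.691859, ‖b₂‖=0.691859; λ = 2/(‖b₁‖+‖b₂‖) = 1.445381, sign → tz>0 ⇒ λ=+1.445381
r₁ = λ·B[:,0] = (+0.83928,-0.04527,-0.54181); r₂ = λ·B[:,1] = (-0.12039,+0.95632,-0.26638)
r₃ = r₁×r₂ = (+0.53020,+0.28880,+0.79717); SVD([r₁ r₂ r₃]) → R = UVᵀ:
  R  [+0.83928 -0.12039 +0.53020]
  R  [-0.04527 +0.95632 +0.28880]
  R  [-0.54181 -0.26638 +0.79717]
t = (+0.48610, -0.19712, +1.44538) m
tr R = 2.592769; θ = arccos((tr R − 1)/2) = 0.649503 rad = 37.214°
axis k = ((R−Rᵀ)₃₂, (R−Rᵀ)₁₃, (R−Rᵀ)₂₁) / (2 sinθ) = (-0.458985, +0.886271, +0.062102)
rvec = θ·k = (-0.298112, +0.575635, +0.040336)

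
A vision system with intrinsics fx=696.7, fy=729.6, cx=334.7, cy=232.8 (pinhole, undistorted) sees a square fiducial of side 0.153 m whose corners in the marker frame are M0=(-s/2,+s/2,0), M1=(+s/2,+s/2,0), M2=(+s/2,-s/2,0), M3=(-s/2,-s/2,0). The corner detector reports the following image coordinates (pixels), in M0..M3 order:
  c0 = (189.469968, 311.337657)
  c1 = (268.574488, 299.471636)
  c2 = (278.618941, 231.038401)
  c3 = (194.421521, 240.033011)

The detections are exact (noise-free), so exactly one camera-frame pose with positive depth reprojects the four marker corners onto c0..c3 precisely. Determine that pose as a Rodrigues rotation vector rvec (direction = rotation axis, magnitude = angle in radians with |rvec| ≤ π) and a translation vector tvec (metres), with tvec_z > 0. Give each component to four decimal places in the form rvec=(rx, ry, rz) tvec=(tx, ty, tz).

rvec=(0.6200, -0.4518, 0.0407) tvec=(-0.1826, 0.0668, 1.2593)

Intrinsics K: fx=696.7, fy=729.6, cx=334.7, cy=232.8
Marker side s = 0.153 m; corners in marker frame (Z=0):
  M0 = (-0.0765, +0.0765, 0)
  M1 = (+0.0765, +0.0765, 0)
  M2 = (+0.0765, -0.0765, 0)
  M3 = (-0.0765, -0.0765, 0)
Detected image corners:
  c0 = (189.469968, 311.337657) px
  c1 = (268.574488, 299.471636) px
  c2 = (278.618941, 231.038401) px
  c3 = (194.421521, 240.033011) px
Planar DLT: solve 8×8 A·h = b for H (H[2,2]=1):
  H  [+610.86488 +52.60314 +233.68879]
  H  [+21.86308 +574.98025 +271.50839]
  H  [+0.33405 +0.43835 +1.00000]
B = K⁻¹H; ‖b₁‖=0.794085, ‖b₂‖=0.794085; λ = 2/(‖b₁‖+‖b₂‖) = 1.259311, sign → tz>0 ⇒ λ=+1.259311
r₁ = λ·B[:,0] = (+0.90207,-0.09649,+0.42067); r₂ = λ·B[:,1] = (-0.17011,+0.81630,+0.55202)
r₃ = r₁×r₂ = (-0.39665,-0.56952,+0.71994); SVD([r₁ r₂ r₃]) → R = UVᵀ:
  R  [+0.90207 -0.17011 -0.39665]
  R  [-0.09649 +0.81630 -0.56952]
  R  [+0.42067 +0.55202 +0.71994]
t = (-0.18258, +0.06681, +1.25931) m
tr R = 2.438304; θ = arccos((tr R − 1)/2) = 0.768215 rad = 44.015°
axis k = ((R−Rᵀ)₃₂, (R−Rᵀ)₁₃, (R−Rᵀ)₂₁) / (2 sinθ) = (+0.807031, -0.588127, +0.052976)
rvec = θ·k = (+0.619974, -0.451808, +0.040697)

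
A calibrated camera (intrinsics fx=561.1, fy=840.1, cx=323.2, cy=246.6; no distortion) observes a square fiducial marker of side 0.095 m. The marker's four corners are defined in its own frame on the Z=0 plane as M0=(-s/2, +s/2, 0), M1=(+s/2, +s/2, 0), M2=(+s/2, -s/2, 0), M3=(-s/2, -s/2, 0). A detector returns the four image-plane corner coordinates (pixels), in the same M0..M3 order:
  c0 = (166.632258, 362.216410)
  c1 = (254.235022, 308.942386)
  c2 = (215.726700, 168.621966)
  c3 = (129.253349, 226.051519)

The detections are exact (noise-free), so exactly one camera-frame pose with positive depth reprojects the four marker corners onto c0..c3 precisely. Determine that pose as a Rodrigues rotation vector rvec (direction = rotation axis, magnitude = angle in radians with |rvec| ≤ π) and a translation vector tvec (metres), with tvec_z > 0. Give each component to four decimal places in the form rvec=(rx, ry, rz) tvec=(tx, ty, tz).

Intrinsics K: fx=561.1, fy=840.1, cx=323.2, cy=246.6
Marker side s = 0.095 m; corners in marker frame (Z=0):
  M0 = (-0.0475, +0.0475, 0)
  M1 = (+0.0475, +0.0475, 0)
  M2 = (+0.0475, -0.0475, 0)
  M3 = (-0.0475, -0.0475, 0)
Detected image corners:
  c0 = (166.632258, 362.216410) px
  c1 = (254.235022, 308.942386) px
  c2 = (215.726700, 168.621966) px
  c3 = (129.253349, 226.051519) px
Planar DLT: solve 8×8 A·h = b for H (H[2,2]=1):
  H  [+855.69660 +399.53727 +190.80973]
  H  [-666.83864 +1455.16378 +266.87720]
  H  [-0.31596 +0.00115 +1.00000]
B = K⁻¹H; ‖b₁‖=1.872218, ‖b₂‖=1.872218; λ = 2/(‖b₁‖+‖b₂‖) = 0.534126, sign → tz>0 ⇒ λ=+0.534126
r₁ = λ·B[:,0] = (+0.91177,-0.37443,-0.16876); r₂ = λ·B[:,1] = (+0.37998,+0.92500,+0.00061)
r₃ = r₁×r₂ = (+0.15587,-0.06468,+0.98566); SVD([r₁ r₂ r₃]) → R = UVᵀ:
  R  [+0.91177 +0.37998 +0.15587]
  R  [-0.37443 +0.92500 -0.06468]
  R  [-0.16876 +0.00061 +0.98566]
t = (-0.12603, +0.01289, +0.53413) m
tr R = 2.822421; θ = arccos((tr R − 1)/2) = 0.424583 rad = 24.327°
axis k = ((R−Rᵀ)₃₂, (R−Rᵀ)₁₃, (R−Rᵀ)₂₁) / (2 sinθ) = (+0.079257, +0.394030, -0.915674)
rvec = θ·k = (+0.033651, +0.167299, -0.388780)

rvec=(0.0337, 0.1673, -0.3888) tvec=(-0.1260, 0.0129, 0.5341)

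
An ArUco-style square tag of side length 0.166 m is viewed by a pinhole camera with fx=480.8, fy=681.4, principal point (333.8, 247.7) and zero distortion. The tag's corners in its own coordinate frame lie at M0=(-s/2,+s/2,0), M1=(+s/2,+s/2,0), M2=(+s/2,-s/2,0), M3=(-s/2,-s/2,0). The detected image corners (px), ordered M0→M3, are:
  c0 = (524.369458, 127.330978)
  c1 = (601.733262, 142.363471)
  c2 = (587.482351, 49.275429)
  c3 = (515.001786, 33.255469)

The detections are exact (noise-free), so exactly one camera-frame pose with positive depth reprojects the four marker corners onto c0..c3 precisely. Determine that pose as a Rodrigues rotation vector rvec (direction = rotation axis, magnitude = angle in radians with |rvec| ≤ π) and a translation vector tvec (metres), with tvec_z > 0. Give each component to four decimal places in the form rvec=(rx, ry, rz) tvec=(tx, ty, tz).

rvec=(-0.4162, -0.1511, 0.0767) tvec=(0.4588, -0.2334, 0.9868)

Intrinsics K: fx=480.8, fy=681.4, cx=333.8, cy=247.7
Marker side s = 0.166 m; corners in marker frame (Z=0):
  M0 = (-0.0830, +0.0830, 0)
  M1 = (+0.0830, +0.0830, 0)
  M2 = (+0.0830, -0.0830, 0)
  M3 = (-0.0830, -0.0830, 0)
Detected image corners:
  c0 = (524.369458, 127.330978) px
  c1 = (601.733262, 142.363471) px
  c2 = (587.482351, 49.275429) px
  c3 = (515.001786, 33.255469) px
Planar DLT: solve 8×8 A·h = b for H (H[2,2]=1):
  H  [+524.46868 -159.06027 +557.35501]
  H  [+105.27147 +527.30460 +86.53574]
  H  [+0.13216 -0.41347 +1.00000]
B = K⁻¹H; ‖b₁‖=1.013379, ‖b₂‖=1.013379; λ = 2/(‖b₁‖+‖b₂‖) = 0.986798, sign → tz>0 ⇒ λ=+0.986798
r₁ = λ·B[:,0] = (+0.98588,+0.10504,+0.13042); r₂ = λ·B[:,1] = (-0.04319,+0.91196,-0.40801)
r₃ = r₁×r₂ = (-0.16180,+0.39661,+0.90361); SVD([r₁ r₂ r₃]) → R = UVᵀ:
  R  [+0.98588 -0.04319 -0.16180]
  R  [+0.10504 +0.91196 +0.39661]
  R  [+0.13042 -0.40801 +0.90361]
t = (+0.45883, -0.23340, +0.98680) m
tr R = 2.801449; θ = arccos((tr R − 1)/2) = 0.449362 rad = 25.747°
axis k = ((R−Rᵀ)₃₂, (R−Rᵀ)₁₃, (R−Rᵀ)₂₁) / (2 sinθ) = (-0.926151, -0.336351, +0.170626)
rvec = θ·k = (-0.416177, -0.151143, +0.076673)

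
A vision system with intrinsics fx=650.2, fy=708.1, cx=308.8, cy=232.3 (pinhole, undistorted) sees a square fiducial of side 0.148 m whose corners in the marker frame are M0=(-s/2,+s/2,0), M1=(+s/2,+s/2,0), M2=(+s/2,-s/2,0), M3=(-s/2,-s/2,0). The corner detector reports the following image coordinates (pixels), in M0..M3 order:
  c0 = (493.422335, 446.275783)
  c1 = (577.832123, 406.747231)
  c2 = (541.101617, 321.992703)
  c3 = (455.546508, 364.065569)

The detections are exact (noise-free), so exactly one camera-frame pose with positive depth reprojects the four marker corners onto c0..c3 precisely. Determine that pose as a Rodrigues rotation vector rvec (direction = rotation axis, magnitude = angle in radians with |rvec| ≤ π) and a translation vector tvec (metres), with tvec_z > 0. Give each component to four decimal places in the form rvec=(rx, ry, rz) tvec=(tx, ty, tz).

Intrinsics K: fx=650.2, fy=708.1, cx=308.8, cy=232.3
Marker side s = 0.148 m; corners in marker frame (Z=0):
  M0 = (-0.0740, +0.0740, 0)
  M1 = (+0.0740, +0.0740, 0)
  M2 = (+0.0740, -0.0740, 0)
  M3 = (-0.0740, -0.0740, 0)
Detected image corners:
  c0 = (493.422335, 446.275783) px
  c1 = (577.832123, 406.747231) px
  c2 = (541.101617, 321.992703) px
  c3 = (455.546508, 364.065569) px
Planar DLT: solve 8×8 A·h = b for H (H[2,2]=1):
  H  [+505.45209 +329.32395 +516.76394]
  H  [-326.72498 +621.47119 +385.43245]
  H  [-0.13291 +0.14940 +1.00000]
B = K⁻¹H; ‖b₁‖=0.947983, ‖b₂‖=0.947983; λ = 2/(‖b₁‖+‖b₂‖) = 1.054871, sign → tz>0 ⇒ λ=+1.054871
r₁ = λ·B[:,0] = (+0.88662,-0.44073,-0.14020); r₂ = λ·B[:,1] = (+0.45944,+0.87412,+0.15760)
r₃ = r₁×r₂ = (+0.05309,-0.20415,+0.97750); SVD([r₁ r₂ r₃]) → R = UVᵀ:
  R  [+0.88662 +0.45944 +0.05309]
  R  [-0.44073 +0.87412 -0.20415]
  R  [-0.14020 +0.15760 +0.97750]
t = (+0.33740, +0.22812, +1.05487) m
tr R = 2.738236; θ = arccos((tr R − 1)/2) = 0.517380 rad = 29.644°
axis k = ((R−Rᵀ)₃₂, (R−Rᵀ)₁₃, (R−Rᵀ)₂₁) / (2 sinθ) = (+0.365693, +0.195404, -0.909992)
rvec = θ·k = (+0.189202, +0.101098, -0.470812)

rvec=(0.1892, 0.1011, -0.4708) tvec=(0.3374, 0.2281, 1.0549)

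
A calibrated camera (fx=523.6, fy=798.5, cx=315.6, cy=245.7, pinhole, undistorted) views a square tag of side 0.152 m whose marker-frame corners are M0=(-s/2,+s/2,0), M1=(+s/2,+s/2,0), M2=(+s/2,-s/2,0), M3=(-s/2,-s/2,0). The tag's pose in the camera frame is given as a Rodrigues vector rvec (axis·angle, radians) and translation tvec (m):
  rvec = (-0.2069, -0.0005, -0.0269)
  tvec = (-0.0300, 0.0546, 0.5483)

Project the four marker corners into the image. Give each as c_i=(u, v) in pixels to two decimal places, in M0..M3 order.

Intrinsics K: fx=523.6, fy=798.5, cx=315.6, cy=245.7
Marker side s = 0.152 m; corners in marker frame (Z=0):
  M0 = (-0.0760, +0.0760, 0)
  M1 = (+0.0760, +0.0760, 0)
  M2 = (+0.0760, -0.0760, 0)
  M3 = (-0.0760, -0.0760, 0)
rvec = (-0.2069, -0.0005, -0.0269), |rvec| = θ = 0.20864 rad = 11.954°
Rodrigues: sinθ=0.20713, 1−cosθ=0.02169; R = I + sinθ·[k]× + (1−cosθ)·[k]×²:
    [+0.99964 +0.02676 +0.00228]
    [-0.02665 +0.97831 +0.20541]
    [+0.00327 -0.20540 +0.97867]
t = (-0.0300, 0.0546, 0.5483) m
M0: Pc = R·M0+t = (-0.10394, +0.13098, +0.53244); u = 523.6·(-0.10394)/0.53244 + 315.6 = 213.3869, v = 798.5·(+0.13098)/0.53244 + 245.7 = 442.1263
M1: Pc = R·M1+t = (+0.04801, +0.12693, +0.53294); u = 523.6·(+0.04801)/0.53294 + 315.6 = 362.7649, v = 798.5·(+0.12693)/0.53294 + 245.7 = 435.8730
M2: Pc = R·M2+t = (+0.04394, -0.02178, +0.56416); u = 523.6·(+0.04394)/0.56416 + 315.6 = 356.3802, v = 798.5·(-0.02178)/0.56416 + 245.7 = 214.8765
M3: Pc = R·M3+t = (-0.10801, -0.01773, +0.56366); u = 523.6·(-0.10801)/0.56366 + 315.6 = 215.2703, v = 798.5·(-0.01773)/0.56366 + 245.7 = 220.5886

c0=(213.39, 442.13) c1=(362.76, 435.87) c2=(356.38, 214.88) c3=(215.27, 220.59)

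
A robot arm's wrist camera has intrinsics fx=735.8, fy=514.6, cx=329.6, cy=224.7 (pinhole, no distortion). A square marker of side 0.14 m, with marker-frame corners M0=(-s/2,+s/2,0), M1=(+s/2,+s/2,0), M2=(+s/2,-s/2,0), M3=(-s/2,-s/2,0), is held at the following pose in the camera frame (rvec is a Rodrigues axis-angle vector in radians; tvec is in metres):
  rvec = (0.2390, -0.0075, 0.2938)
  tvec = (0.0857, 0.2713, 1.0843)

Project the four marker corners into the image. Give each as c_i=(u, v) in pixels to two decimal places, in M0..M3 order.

Intrinsics K: fx=735.8, fy=514.6, cx=329.6, cy=224.7
Marker side s = 0.14 m; corners in marker frame (Z=0):
  M0 = (-0.0700, +0.0700, 0)
  M1 = (+0.0700, +0.0700, 0)
  M2 = (+0.0700, -0.0700, 0)
  M3 = (-0.0700, -0.0700, 0)
rvec = (0.2390, -0.0075, 0.2938), |rvec| = θ = 0.37881 rad = 21.704°
Rodrigues: sinθ=0.36981, 1−cosθ=0.07089; R = I + sinθ·[k]× + (1−cosθ)·[k]×²:
    [+0.95733 -0.28771 +0.02737]
    [+0.28594 +0.92913 -0.23441]
    [+0.04201 +0.23224 +0.97175]
t = (0.0857, 0.2713, 1.0843) m
M0: Pc = R·M0+t = (-0.00145, +0.31632, +1.09762); u = 735.8·(-0.00145)/1.09762 + 329.6 = 328.6263, v = 514.6·(+0.31632)/1.09762 + 224.7 = 373.0034
M1: Pc = R·M1+t = (+0.13257, +0.35636, +1.10350); u = 735.8·(+0.13257)/1.10350 + 329.6 = 417.9984, v = 514.6·(+0.35636)/1.10350 + 224.7 = 390.8810
M2: Pc = R·M2+t = (+0.17285, +0.22628, +1.07098); u = 735.8·(+0.17285)/1.07098 + 329.6 = 448.3551, v = 514.6·(+0.22628)/1.07098 + 224.7 = 333.4241
M3: Pc = R·M3+t = (+0.03883, +0.18624, +1.06510); u = 735.8·(+0.03883)/1.06510 + 329.6 = 356.4225, v = 514.6·(+0.18624)/1.06510 + 224.7 = 314.6835

c0=(328.63, 373.00) c1=(418.00, 390.88) c2=(448.36, 333.42) c3=(356.42, 314.68)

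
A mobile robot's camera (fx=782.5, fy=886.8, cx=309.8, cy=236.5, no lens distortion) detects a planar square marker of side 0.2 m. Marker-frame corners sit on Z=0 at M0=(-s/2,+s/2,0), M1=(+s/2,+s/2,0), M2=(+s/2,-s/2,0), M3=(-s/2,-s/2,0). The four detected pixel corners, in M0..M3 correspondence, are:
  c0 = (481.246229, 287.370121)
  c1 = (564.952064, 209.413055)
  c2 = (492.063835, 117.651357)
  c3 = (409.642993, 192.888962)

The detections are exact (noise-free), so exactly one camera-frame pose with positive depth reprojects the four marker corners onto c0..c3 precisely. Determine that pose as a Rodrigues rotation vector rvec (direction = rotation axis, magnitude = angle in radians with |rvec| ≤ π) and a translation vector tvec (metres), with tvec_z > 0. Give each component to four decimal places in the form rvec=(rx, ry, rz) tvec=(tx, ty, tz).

Intrinsics K: fx=782.5, fy=886.8, cx=309.8, cy=236.5
Marker side s = 0.2 m; corners in marker frame (Z=0):
  M0 = (-0.1000, +0.1000, 0)
  M1 = (+0.1000, +0.1000, 0)
  M2 = (+0.1000, -0.1000, 0)
  M3 = (-0.1000, -0.1000, 0)
Detected image corners:
  c0 = (481.246229, 287.370121) px
  c1 = (564.952064, 209.413055) px
  c2 = (492.063835, 117.651357) px
  c3 = (409.642993, 192.888962) px
Planar DLT: solve 8×8 A·h = b for H (H[2,2]=1):
  H  [+438.66795 +303.23295 +486.74544]
  H  [-373.21173 +441.53135 +201.09227]
  H  [+0.04803 -0.11913 +1.00000]
B = K⁻¹H; ‖b₁‖=0.695471, ‖b₂‖=0.695471; λ = 2/(‖b₁‖+‖b₂‖) = 1.437874, sign → tz>0 ⇒ λ=+1.437874
r₁ = λ·B[:,0] = (+0.77873,-0.62355,+0.06906); r₂ = λ·B[:,1] = (+0.62502,+0.76159,-0.17129)
r₃ = r₁×r₂ = (+0.05421,+0.17655,+0.98280); SVD([r₁ r₂ r₃]) → R = UVᵀ:
  R  [+0.77873 +0.62502 +0.05421]
  R  [-0.62355 +0.76159 +0.17655]
  R  [+0.06906 -0.17129 +0.98280]
t = (+0.32514, -0.05741, +1.43787) m
tr R = 2.523112; θ = arccos((tr R − 1)/2) = 0.705086 rad = 40.398°
axis k = ((R−Rᵀ)₃₂, (R−Rᵀ)₁₃, (R−Rᵀ)₂₁) / (2 sinθ) = (-0.268352, -0.011458, -0.963253)
rvec = θ·k = (-0.189211, -0.008079, -0.679176)

rvec=(-0.1892, -0.0081, -0.6792) tvec=(0.3251, -0.0574, 1.4379)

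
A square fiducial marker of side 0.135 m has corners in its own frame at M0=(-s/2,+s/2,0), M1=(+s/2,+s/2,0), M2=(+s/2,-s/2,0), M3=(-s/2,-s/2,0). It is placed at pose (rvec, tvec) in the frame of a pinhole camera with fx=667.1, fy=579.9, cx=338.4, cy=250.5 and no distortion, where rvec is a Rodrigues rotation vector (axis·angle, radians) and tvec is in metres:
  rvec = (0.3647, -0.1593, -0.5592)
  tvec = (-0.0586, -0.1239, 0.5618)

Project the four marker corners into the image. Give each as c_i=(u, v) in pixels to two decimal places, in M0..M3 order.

c0=(244.56, 216.62) c1=(373.29, 144.87) c2=(295.08, 20.82) c3=(153.00, 97.92)

Intrinsics K: fx=667.1, fy=579.9, cx=338.4, cy=250.5
Marker side s = 0.135 m; corners in marker frame (Z=0):
  M0 = (-0.0675, +0.0675, 0)
  M1 = (+0.0675, +0.0675, 0)
  M2 = (+0.0675, -0.0675, 0)
  M3 = (-0.0675, -0.0675, 0)
rvec = (0.3647, -0.1593, -0.5592), |rvec| = θ = 0.68636 rad = 39.325°
Rodrigues: sinθ=0.63372, 1−cosθ=0.22644; R = I + sinθ·[k]× + (1−cosθ)·[k]×²:
    [+0.83749 +0.48839 -0.24511]
    [-0.54424 +0.78576 -0.29391]
    [+0.04905 +0.37955 +0.92387]
t = (-0.0586, -0.1239, 0.5618) m
M0: Pc = R·M0+t = (-0.08216, -0.03412, +0.58411); u = 667.1·(-0.08216)/0.58411 + 338.4 = 244.5616, v = 579.9·(-0.03412)/0.58411 + 250.5 = 216.6209
M1: Pc = R·M1+t = (+0.03090, -0.10760, +0.59073); u = 667.1·(+0.03090)/0.59073 + 338.4 = 373.2915, v = 579.9·(-0.10760)/0.59073 + 250.5 = 144.8750
M2: Pc = R·M2+t = (-0.03504, -0.21368, +0.53949); u = 667.1·(-0.03504)/0.53949 + 338.4 = 295.0771, v = 579.9·(-0.21368)/0.53949 + 250.5 = 20.8205
M3: Pc = R·M3+t = (-0.14810, -0.14020, +0.53287); u = 667.1·(-0.14810)/0.53287 + 338.4 = 152.9968, v = 579.9·(-0.14020)/0.53287 + 250.5 = 97.9236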